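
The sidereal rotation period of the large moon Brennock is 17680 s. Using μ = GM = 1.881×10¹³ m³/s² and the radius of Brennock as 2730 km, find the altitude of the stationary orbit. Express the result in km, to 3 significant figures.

h_sync ≈ 2570 km

A synchronous orbit has period T, so by Kepler's third law a = (μT²/4π²)^(1/3).
μT²/4π² = 1.881×10¹³ × (1.768×10⁴)² / 39.48 = 1.489×10²⁰ m³.
a = 5.301×10⁶ m = 5300.7 km.
Altitude h = a − R = 5300.7 − 2730 = 2570.7 km.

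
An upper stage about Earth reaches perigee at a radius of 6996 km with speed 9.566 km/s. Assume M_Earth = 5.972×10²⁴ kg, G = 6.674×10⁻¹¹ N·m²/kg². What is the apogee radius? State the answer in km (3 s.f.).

apogee radius ≈ 28500 km

μ = GM = 6.674×10⁻¹¹ × 5.972×10²⁴ = 3.986×10¹⁴ m³/s².
r_p = 6.996×10⁶ m.
Specific energy ε = v²/2 − μ/r = -1.122×10⁷ J/kg, so a = −μ/(2ε) = 1.777×10⁷ m.
The apsides satisfy r_p + r_a = 2a, so the apogee radius is 2a − r_p = 2.854×10⁷ m = 28536 km.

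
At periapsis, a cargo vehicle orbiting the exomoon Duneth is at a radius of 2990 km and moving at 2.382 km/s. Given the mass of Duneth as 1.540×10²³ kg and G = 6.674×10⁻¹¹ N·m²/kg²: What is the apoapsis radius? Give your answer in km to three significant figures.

apoapsis radius ≈ 14100 km

μ = GM = 6.674×10⁻¹¹ × 1.540×10²³ = 1.028×10¹³ m³/s².
r_p = 2.990×10⁶ m.
Specific energy ε = v²/2 − μ/r = -6.005×10⁵ J/kg, so a = −μ/(2ε) = 8.558×10⁶ m.
The apsides satisfy r_p + r_a = 2a, so the apoapsis radius is 2a − r_p = 1.413×10⁷ m = 14126 km.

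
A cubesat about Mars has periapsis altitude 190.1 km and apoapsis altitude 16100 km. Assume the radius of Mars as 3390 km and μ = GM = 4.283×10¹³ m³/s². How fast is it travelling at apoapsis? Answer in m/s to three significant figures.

r_p = 3390 + 190.1 = 3580.1 km = 3.5801×10⁶ m.
r_a = 3390 + 16100 = 19490 km = 1.9490×10⁷ m.
Semi-major axis a = (r_p + r_a)/2 = 11535 km = 1.154×10⁷ m.
Vis-viva: v² = μ(2/r − 1/a) = 4.283×10¹³ × (1.026×10⁻⁷ − 8.669×10⁻⁸) = 6.820×10⁵ m²/s².
v = 825.9 m/s.

v ≈ 826 m/s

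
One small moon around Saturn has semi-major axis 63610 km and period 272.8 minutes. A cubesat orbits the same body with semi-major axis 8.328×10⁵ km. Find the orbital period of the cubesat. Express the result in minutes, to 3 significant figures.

Kepler's third law: T² ∝ a³, so T₂ = T₁ (a₂/a₁)^(3/2).
a₂/a₁ = 13.09, (a₂/a₁)^(3/2) = 47.37.
T₂ = 272.8 × 47.37 = 12920 minutes.

T₂ ≈ 12900 minutes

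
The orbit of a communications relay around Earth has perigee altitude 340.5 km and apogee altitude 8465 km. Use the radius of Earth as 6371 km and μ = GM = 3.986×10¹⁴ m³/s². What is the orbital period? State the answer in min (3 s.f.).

r_p = 6371 + 340.5 = 6711.5 km = 6.7115×10⁶ m.
r_a = 6371 + 8465 = 14836 km = 1.4836×10⁷ m.
Semi-major axis a = (r_p + r_a)/2 = (6711.5 + 14836)/2 = 10774 km = 1.077×10⁷ m.
By Kepler's third law T = 2π√(a³/μ) = 2π × 1.771×10³ = 1.113×10⁴ s.
= 185.5 min.

T ≈ 185 min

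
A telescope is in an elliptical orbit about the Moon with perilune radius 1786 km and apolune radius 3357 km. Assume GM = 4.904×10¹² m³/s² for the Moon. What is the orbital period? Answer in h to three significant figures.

T ≈ 3.25 h

Semi-major axis a = (r_p + r_a)/2 = (1786.0 + 3357.0)/2 = 2571.5 km = 2.572×10⁶ m.
By Kepler's third law T = 2π√(a³/μ) = 2π × 1.862×10³ = 1.170×10⁴ s.
= 3.250 h.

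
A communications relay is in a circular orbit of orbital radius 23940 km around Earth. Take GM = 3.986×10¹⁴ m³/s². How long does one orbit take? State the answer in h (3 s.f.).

T ≈ 10.2 h

r = 23940 km = 2.394×10⁷ m.
Kepler's third law: T = 2π√(r³/μ) = 2π√((2.394×10⁷)³ / 3.986×10¹⁴).
r³/μ = 3.442×10⁷ s², so T = 2π × 5.867×10³ = 3.686×10⁴ s.
Converting: 3.686×10⁴ s ÷ 3600 = 10.24 h.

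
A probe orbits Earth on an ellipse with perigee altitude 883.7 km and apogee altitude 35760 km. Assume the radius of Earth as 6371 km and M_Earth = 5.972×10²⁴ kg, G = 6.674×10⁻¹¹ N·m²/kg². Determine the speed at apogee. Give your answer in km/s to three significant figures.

μ = GM = 6.674×10⁻¹¹ × 5.972×10²⁴ = 3.986×10¹⁴ m³/s².
r_p = 6371 + 883.7 = 7254.7 km = 7.2547×10⁶ m.
r_a = 6371 + 35760 = 42131 km = 4.2131×10⁷ m.
Semi-major axis a = (r_p + r_a)/2 = 24693 km = 2.469×10⁷ m.
Vis-viva: v² = μ(2/r − 1/a) = 3.986×10¹⁴ × (4.747×10⁻⁸ − 4.050×10⁻⁸) = 2.779×10⁶ m²/s².
v = 1667 m/s = 1.667 km/s.

v ≈ 1.67 km/s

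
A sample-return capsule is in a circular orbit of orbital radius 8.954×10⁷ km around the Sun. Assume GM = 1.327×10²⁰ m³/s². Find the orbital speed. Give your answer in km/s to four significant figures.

v ≈ 38.50 km/s

r = 8.954×10⁷ km = 8.954×10¹⁰ m.
For a circular orbit v = √(μ/r) = √(1.327×10²⁰ / 8.954×10¹⁰) = √(1.482×10⁹) = 38500 m/s.
That is 38.50 km/s.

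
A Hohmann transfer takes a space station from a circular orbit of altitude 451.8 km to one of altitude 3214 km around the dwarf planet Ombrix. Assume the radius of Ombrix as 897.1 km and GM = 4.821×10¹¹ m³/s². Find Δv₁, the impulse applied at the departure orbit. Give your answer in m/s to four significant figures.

r₁ = 897.1 + 451.8 = 1348.9 km = 1.3489×10⁶ m.
r₂ = 897.1 + 3214 = 4111.1 km = 4.1111×10⁶ m.
Transfer ellipse a_t = (r₁ + r₂)/2 = 2.730×10⁶ m.
At r₁: circular v_c1 = √(μ/r₁) = 597.8 m/s; transfer-periapsis v_p = √[μ(2/r₁ − 1/a_t)] = 733.6 m/s.
Δv₁ = v_p − v_c1 = 135.8 m/s.

Δv ≈ 135.8 m/s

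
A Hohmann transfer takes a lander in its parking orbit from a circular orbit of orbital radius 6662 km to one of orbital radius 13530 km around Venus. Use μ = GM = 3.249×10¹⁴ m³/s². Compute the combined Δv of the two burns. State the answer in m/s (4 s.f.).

Δv_total ≈ 2021 m/s

r₁ = 6662 km = 6.662×10⁶ m.
r₂ = 13530 km = 1.353×10⁷ m.
Transfer ellipse a_t = (r₁ + r₂)/2 = 1.010×10⁷ m.
At r₁: circular v_c1 = √(μ/r₁) = 6983 m/s; transfer-periapsis v_p = √[μ(2/r₁ − 1/a_t)] = 8084 m/s.
Δv₁ = v_p − v_c1 = 1101 m/s.
At r₂: circular v_c2 = √(μ/r₂) = 4900 m/s; transfer-apoapsis v_a = √[μ(2/r₂ − 1/a_t)] = 3981 m/s.
Δv₂ = v_c2 − v_a = 919.7 m/s.
Total Δv = Δv₁ + Δv₂ = 2021 m/s.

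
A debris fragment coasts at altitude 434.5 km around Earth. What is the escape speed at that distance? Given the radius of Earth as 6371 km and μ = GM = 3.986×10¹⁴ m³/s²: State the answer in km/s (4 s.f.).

r = 6371 + 434.5 = 6805.5 km = 6.8055×10⁶ m.
Escape speed v_esc = √(2μ/r) = √(2 × 3.986×10¹⁴ / 6.806×10⁶) = √(1.171×10⁸) = 10820 m/s.
= 10.82 km/s.

v_esc ≈ 10.82 km/s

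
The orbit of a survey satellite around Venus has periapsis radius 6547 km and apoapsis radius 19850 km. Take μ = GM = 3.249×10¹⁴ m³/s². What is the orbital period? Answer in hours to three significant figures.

Semi-major axis a = (r_p + r_a)/2 = (6547.0 + 19850)/2 = 13198 km = 1.320×10⁷ m.
By Kepler's third law T = 2π√(a³/μ) = 2π × 2.660×10³ = 1.671×10⁴ s.
= 4.643 hours.

T ≈ 4.64 hours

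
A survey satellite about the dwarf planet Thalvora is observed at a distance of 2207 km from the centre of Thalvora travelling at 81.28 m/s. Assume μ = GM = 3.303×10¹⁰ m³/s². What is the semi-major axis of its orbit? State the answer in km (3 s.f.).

a ≈ 1420 km

r = 2.207×10⁶ m.
Vis-viva rearranged: 1/a = 2/r − v²/μ = 9.062×10⁻⁷ − 2.000×10⁻⁷ = 7.062×10⁻⁷ m⁻¹.
a = 1.416×10⁶ m = 1416.0 km.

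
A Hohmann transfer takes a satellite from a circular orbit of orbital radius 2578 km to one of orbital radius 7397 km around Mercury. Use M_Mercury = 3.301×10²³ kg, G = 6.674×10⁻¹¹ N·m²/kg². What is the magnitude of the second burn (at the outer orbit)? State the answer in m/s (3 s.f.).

Δv ≈ 485 m/s

μ = GM = 6.674×10⁻¹¹ × 3.301×10²³ = 2.203×10¹³ m³/s².
r₁ = 2578 km = 2.578×10⁶ m.
r₂ = 7397 km = 7.397×10⁶ m.
Transfer ellipse a_t = (r₁ + r₂)/2 = 4.988×10⁶ m.
At r₁: circular v_c1 = √(μ/r₁) = 2923 m/s; transfer-periherm v_p = √[μ(2/r₁ − 1/a_t)] = 3560 m/s.
At r₂: circular v_c2 = √(μ/r₂) = 1726 m/s; transfer-apoherm v_a = √[μ(2/r₂ − 1/a_t)] = 1241 m/s.
Δv₂ = v_c2 − v_a = 485.0 m/s.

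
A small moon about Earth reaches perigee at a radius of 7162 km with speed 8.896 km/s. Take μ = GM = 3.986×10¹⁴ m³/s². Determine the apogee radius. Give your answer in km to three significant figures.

r_p = 7.162×10⁶ m.
Specific energy ε = v²/2 − μ/r = -1.609×10⁷ J/kg, so a = −μ/(2ε) = 1.239×10⁷ m.
The apsides satisfy r_p + r_a = 2a, so the apogee radius is 2a − r_p = 1.762×10⁷ m = 17618 km.

apogee radius ≈ 17600 km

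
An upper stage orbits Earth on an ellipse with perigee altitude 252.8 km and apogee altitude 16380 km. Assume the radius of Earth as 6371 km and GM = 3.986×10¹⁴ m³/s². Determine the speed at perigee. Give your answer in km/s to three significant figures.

r_p = 6371 + 252.8 = 6623.8 km = 6.6238×10⁶ m.
r_a = 6371 + 16380 = 22751 km = 2.2751×10⁷ m.
Semi-major axis a = (r_p + r_a)/2 = 14687 km = 1.469×10⁷ m.
Vis-viva: v² = μ(2/r − 1/a) = 3.986×10¹⁴ × (3.019×10⁻⁷ − 6.809×10⁻⁸) = 9.321×10⁷ m²/s².
v = 9655 m/s = 9.655 km/s.

v ≈ 9.65 km/s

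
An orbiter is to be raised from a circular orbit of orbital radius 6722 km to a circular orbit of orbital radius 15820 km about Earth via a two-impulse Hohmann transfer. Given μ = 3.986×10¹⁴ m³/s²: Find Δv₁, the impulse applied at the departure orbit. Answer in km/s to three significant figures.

Δv ≈ 1.42 km/s

r₁ = 6722 km = 6.722×10⁶ m.
r₂ = 15820 km = 1.582×10⁷ m.
Transfer ellipse a_t = (r₁ + r₂)/2 = 1.127×10⁷ m.
At r₁: circular v_c1 = √(μ/r₁) = 7701 m/s; transfer-perigee v_p = √[μ(2/r₁ − 1/a_t)] = 9123 m/s.
Δv₁ = v_p − v_c1 = 1423 m/s.
= 1.423 km/s.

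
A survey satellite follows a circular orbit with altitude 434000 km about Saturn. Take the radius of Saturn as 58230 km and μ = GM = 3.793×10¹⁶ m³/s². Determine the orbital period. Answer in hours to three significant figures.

r = 58230 + 434000 = 492230 km = 4.9223×10⁸ m.
Kepler's third law: T = 2π√(r³/μ) = 2π√((4.922×10⁸)³ / 3.793×10¹⁶).
r³/μ = 3.144×10⁹ s², so T = 2π × 5.607×10⁴ = 3.523×10⁵ s.
Converting: 3.523×10⁵ s ÷ 3600 = 97.87 hours.

T ≈ 97.9 hours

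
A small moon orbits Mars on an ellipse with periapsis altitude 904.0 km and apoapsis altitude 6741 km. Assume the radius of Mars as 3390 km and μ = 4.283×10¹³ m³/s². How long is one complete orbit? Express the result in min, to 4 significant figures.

r_p = 3390 + 904.0 = 4294.0 km = 4.2940×10⁶ m.
r_a = 3390 + 6741 = 10131 km = 1.0131×10⁷ m.
Semi-major axis a = (r_p + r_a)/2 = (4294.0 + 10131)/2 = 7212.5 km = 7.212×10⁶ m.
By Kepler's third law T = 2π√(a³/μ) = 2π × 2.960×10³ = 1.860×10⁴ s.
= 309.9 min.

T ≈ 309.9 min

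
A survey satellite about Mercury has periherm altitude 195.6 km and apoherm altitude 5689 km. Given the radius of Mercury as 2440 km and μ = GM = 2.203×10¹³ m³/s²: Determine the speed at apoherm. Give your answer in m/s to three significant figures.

r_p = 2440 + 195.6 = 2635.6 km = 2.6356×10⁶ m.
r_a = 2440 + 5689 = 8129.0 km = 8.1290×10⁶ m.
Semi-major axis a = (r_p + r_a)/2 = 5382.3 km = 5.382×10⁶ m.
Vis-viva: v² = μ(2/r − 1/a) = 2.203×10¹³ × (2.460×10⁻⁷ − 1.858×10⁻⁷) = 1.327×10⁶ m²/s².
v = 1152 m/s.

v ≈ 1150 m/s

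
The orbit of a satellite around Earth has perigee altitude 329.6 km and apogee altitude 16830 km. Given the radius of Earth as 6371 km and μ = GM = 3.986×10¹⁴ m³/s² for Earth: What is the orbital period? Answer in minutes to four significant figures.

r_p = 6371 + 329.6 = 6700.6 km = 6.7006×10⁶ m.
r_a = 6371 + 16830 = 23201 km = 2.3201×10⁷ m.
Semi-major axis a = (r_p + r_a)/2 = (6700.6 + 23201)/2 = 14951 km = 1.495×10⁷ m.
By Kepler's third law T = 2π√(a³/μ) = 2π × 2.896×10³ = 1.819×10⁴ s.
= 303.2 minutes.

T ≈ 303.2 minutes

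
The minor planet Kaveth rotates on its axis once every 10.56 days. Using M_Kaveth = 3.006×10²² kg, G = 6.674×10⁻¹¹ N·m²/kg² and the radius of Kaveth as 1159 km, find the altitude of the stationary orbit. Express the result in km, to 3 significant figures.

μ = GM = 6.674×10⁻¹¹ × 3.006×10²² = 2.006×10¹² m³/s².
T = 10.56 days = 9.124×10⁵ s.
A synchronous orbit has period T, so by Kepler's third law a = (μT²/4π²)^(1/3).
μT²/4π² = 2.006×10¹² × (9.124×10⁵)² / 39.48 = 4.230×10²² m³.
a = 3.484×10⁷ m = 34844 km.
Altitude h = a − R = 34844 − 1159 = 33685 km.

h_sync ≈ 33700 km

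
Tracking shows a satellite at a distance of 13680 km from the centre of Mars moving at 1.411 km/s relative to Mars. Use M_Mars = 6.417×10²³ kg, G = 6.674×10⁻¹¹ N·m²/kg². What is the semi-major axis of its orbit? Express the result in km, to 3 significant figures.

μ = GM = 6.674×10⁻¹¹ × 6.417×10²³ = 4.283×10¹³ m³/s².
r = 1.368×10⁷ m.
Specific orbital energy ε = v²/2 − μ/r = (1411)²/2 − 4.283×10¹³/1.368×10⁷ = -2.135×10⁶ J/kg.
Since ε = −μ/(2a), a = −μ/(2ε) = 1.003×10⁷ m = 10029 km.

a ≈ 10000 km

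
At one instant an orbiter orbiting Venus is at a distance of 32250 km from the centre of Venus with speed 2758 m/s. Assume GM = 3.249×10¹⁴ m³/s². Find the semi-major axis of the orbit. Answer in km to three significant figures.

r = 3.225×10⁷ m.
Specific orbital energy ε = v²/2 − μ/r = (2758)²/2 − 3.249×10¹⁴/3.225×10⁷ = -6.271×10⁶ J/kg.
Since ε = −μ/(2a), a = −μ/(2ε) = 2.590×10⁷ m = 25904 km.

a ≈ 25900 km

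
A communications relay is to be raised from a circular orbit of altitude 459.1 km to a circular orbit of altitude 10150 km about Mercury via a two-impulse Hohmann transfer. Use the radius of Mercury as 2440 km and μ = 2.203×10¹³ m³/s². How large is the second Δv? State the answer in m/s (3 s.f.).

r₁ = 2440 + 459.1 = 2899.1 km = 2.8991×10⁶ m.
r₂ = 2440 + 10150 = 12590 km = 1.2590×10⁷ m.
Transfer ellipse a_t = (r₁ + r₂)/2 = 7.745×10⁶ m.
At r₁: circular v_c1 = √(μ/r₁) = 2757 m/s; transfer-periherm v_p = √[μ(2/r₁ − 1/a_t)] = 3515 m/s.
At r₂: circular v_c2 = √(μ/r₂) = 1323 m/s; transfer-apoherm v_a = √[μ(2/r₂ − 1/a_t)] = 809.3 m/s.
Δv₂ = v_c2 − v_a = 513.5 m/s.

Δv ≈ 513 m/s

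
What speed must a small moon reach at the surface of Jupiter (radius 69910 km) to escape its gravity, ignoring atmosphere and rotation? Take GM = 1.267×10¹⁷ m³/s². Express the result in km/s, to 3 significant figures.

v_esc ≈ 60.2 km/s

r = R = 6.991×10⁷ m.
Escape speed v_esc = √(2μ/r) = √(2 × 1.267×10¹⁷ / 6.991×10⁷) = √(3.625×10⁹) = 60210 m/s.
= 60.21 km/s.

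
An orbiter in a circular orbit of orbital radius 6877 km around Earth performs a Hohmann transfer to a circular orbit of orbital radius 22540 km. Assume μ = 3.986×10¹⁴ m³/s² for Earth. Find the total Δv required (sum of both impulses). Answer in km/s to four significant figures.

Δv_total ≈ 3.141 km/s

r₁ = 6877 km = 6.877×10⁶ m.
r₂ = 22540 km = 2.254×10⁷ m.
Transfer ellipse a_t = (r₁ + r₂)/2 = 1.471×10⁷ m.
At r₁: circular v_c1 = √(μ/r₁) = 7613 m/s; transfer-perigee v_p = √[μ(2/r₁ − 1/a_t)] = 9425 m/s.
Δv₁ = v_p − v_c1 = 1811 m/s.
At r₂: circular v_c2 = √(μ/r₂) = 4205 m/s; transfer-apogee v_a = √[μ(2/r₂ − 1/a_t)] = 2875 m/s.
Δv₂ = v_c2 − v_a = 1330 m/s.
Total Δv = Δv₁ + Δv₂ = 3141 m/s = 3.141 km/s.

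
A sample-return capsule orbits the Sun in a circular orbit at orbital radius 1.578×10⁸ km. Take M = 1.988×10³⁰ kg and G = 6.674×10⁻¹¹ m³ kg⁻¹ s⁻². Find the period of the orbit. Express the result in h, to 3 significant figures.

μ = GM = 6.674×10⁻¹¹ × 1.988×10³⁰ = 1.327×10²⁰ m³/s².
r = 1.578×10⁸ km = 1.578×10¹¹ m.
Kepler's third law: T = 2π√(r³/μ) = 2π√((1.578×10¹¹)³ / 1.327×10²⁰).
r³/μ = 2.962×10¹³ s², so T = 2π × 5.442×10⁶ = 3.419×10⁷ s.
Converting: 3.419×10⁷ s ÷ 3600 = 9498 h.

T ≈ 9500 h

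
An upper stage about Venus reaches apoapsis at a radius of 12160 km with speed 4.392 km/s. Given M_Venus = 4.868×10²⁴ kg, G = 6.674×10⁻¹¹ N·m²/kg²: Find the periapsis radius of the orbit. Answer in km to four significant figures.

μ = GM = 6.674×10⁻¹¹ × 4.868×10²⁴ = 3.249×10¹⁴ m³/s².
r_a = 1.216×10⁷ m.
Specific energy ε = v²/2 − μ/r = -1.707×10⁷ J/kg, so a = −μ/(2ε) = 9.515×10⁶ m.
The apsides satisfy r_p + r_a = 2a, so the periapsis radius is 2a − r_a = 6.869×10⁶ m = 6869.3 km.

periapsis radius ≈ 6869 km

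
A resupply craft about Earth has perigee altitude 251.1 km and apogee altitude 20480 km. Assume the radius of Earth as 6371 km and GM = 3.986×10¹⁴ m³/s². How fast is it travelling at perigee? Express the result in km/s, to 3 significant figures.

r_p = 6371 + 251.1 = 6622.1 km = 6.6221×10⁶ m.
r_a = 6371 + 20480 = 26851 km = 2.6851×10⁷ m.
Semi-major axis a = (r_p + r_a)/2 = 16737 km = 1.674×10⁷ m.
Vis-viva: v² = μ(2/r − 1/a) = 3.986×10¹⁴ × (3.020×10⁻⁷ − 5.975×10⁻⁸) = 9.657×10⁷ m²/s².
v = 9827 m/s = 9.827 km/s.

v ≈ 9.83 km/s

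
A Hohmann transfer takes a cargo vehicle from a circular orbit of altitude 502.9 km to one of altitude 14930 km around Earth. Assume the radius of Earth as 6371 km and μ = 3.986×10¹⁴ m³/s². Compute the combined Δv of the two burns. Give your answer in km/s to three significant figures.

r₁ = 6371 + 502.9 = 6873.9 km = 6.8739×10⁶ m.
r₂ = 6371 + 14930 = 21301 km = 2.1301×10⁷ m.
Transfer ellipse a_t = (r₁ + r₂)/2 = 1.409×10⁷ m.
At r₁: circular v_c1 = √(μ/r₁) = 7615 m/s; transfer-perigee v_p = √[μ(2/r₁ − 1/a_t)] = 9364 m/s.
Δv₁ = v_p − v_c1 = 1749 m/s.
At r₂: circular v_c2 = √(μ/r₂) = 4326 m/s; transfer-apogee v_a = √[μ(2/r₂ − 1/a_t)] = 3022 m/s.
Δv₂ = v_c2 − v_a = 1304 m/s.
Total Δv = Δv₁ + Δv₂ = 3053 m/s = 3.053 km/s.

Δv_total ≈ 3.05 km/s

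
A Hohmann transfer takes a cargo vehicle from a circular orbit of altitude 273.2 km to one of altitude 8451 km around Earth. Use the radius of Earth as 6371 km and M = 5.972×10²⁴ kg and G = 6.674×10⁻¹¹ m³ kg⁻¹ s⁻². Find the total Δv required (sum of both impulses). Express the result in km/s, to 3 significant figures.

μ = GM = 6.674×10⁻¹¹ × 5.972×10²⁴ = 3.986×10¹⁴ m³/s².
r₁ = 6371 + 273.2 = 6644.2 km = 6.6442×10⁶ m.
r₂ = 6371 + 8451 = 14822 km = 1.4822×10⁷ m.
Transfer ellipse a_t = (r₁ + r₂)/2 = 1.073×10⁷ m.
At r₁: circular v_c1 = √(μ/r₁) = 7745 m/s; transfer-perigee v_p = √[μ(2/r₁ − 1/a_t)] = 9102 m/s.
Δv₁ = v_p − v_c1 = 1357 m/s.
At r₂: circular v_c2 = √(μ/r₂) = 5186 m/s; transfer-apogee v_a = √[μ(2/r₂ − 1/a_t)] = 4080 m/s.
Δv₂ = v_c2 − v_a = 1106 m/s.
Total Δv = Δv₁ + Δv₂ = 2462 m/s = 2.462 km/s.

Δv_total ≈ 2.46 km/s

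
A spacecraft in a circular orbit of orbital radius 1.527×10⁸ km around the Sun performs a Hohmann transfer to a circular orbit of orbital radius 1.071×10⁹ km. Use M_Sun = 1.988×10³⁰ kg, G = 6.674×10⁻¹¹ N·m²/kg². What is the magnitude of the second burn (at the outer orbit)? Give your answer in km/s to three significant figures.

Δv ≈ 5.57 km/s

μ = GM = 6.674×10⁻¹¹ × 1.988×10³⁰ = 1.327×10²⁰ m³/s².
r₁ = 1.527×10⁸ km = 1.527×10¹¹ m.
r₂ = 1.071×10⁹ km = 1.071×10¹² m.
Transfer ellipse a_t = (r₁ + r₂)/2 = 6.118×10¹¹ m.
At r₁: circular v_c1 = √(μ/r₁) = 29480 m/s; transfer-perihelion v_p = √[μ(2/r₁ − 1/a_t)] = 39000 m/s.
At r₂: circular v_c2 = √(μ/r₂) = 11130 m/s; transfer-aphelion v_a = √[μ(2/r₂ − 1/a_t)] = 5560 m/s.
Δv₂ = v_c2 − v_a = 5570 m/s.
= 5.570 km/s.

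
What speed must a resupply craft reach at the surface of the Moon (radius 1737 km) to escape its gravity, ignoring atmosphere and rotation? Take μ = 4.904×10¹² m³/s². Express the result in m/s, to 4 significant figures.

v_esc ≈ 2376 m/s

r = R = 1.737×10⁶ m.
Escape speed v_esc = √(2μ/r) = √(2 × 4.904×10¹² / 1.737×10⁶) = √(5.647×10⁶) = 2376 m/s.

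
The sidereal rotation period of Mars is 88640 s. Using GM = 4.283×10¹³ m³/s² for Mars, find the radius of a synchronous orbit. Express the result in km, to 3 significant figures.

r_sync ≈ 20400 km

A synchronous orbit has period T, so by Kepler's third law a = (μT²/4π²)^(1/3).
μT²/4π² = 4.283×10¹³ × (8.864×10⁴)² / 39.48 = 8.524×10²¹ m³.
a = 2.043×10⁷ m = 20428 km.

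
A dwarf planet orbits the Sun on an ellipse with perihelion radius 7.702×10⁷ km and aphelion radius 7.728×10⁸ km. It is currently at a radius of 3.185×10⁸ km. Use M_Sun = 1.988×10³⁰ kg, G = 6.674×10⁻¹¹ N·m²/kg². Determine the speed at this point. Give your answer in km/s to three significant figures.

v ≈ 22.8 km/s

μ = GM = 6.674×10⁻¹¹ × 1.988×10³⁰ = 1.327×10²⁰ m³/s².
Semi-major axis a = (r_p + r_a)/2 = 4.2491×10⁸ km = 4.249×10¹¹ m.
Vis-viva: v² = μ(2/r − 1/a) = 1.327×10²⁰ × (6.279×10⁻¹² − 2.353×10⁻¹²) = 5.209×10⁸ m²/s².
v = 22820 m/s = 22.82 km/s.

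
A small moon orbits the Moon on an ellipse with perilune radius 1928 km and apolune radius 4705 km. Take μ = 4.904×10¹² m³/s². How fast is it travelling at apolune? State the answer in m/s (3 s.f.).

Semi-major axis a = (r_p + r_a)/2 = 3316.5 km = 3.316×10⁶ m.
Vis-viva: v² = μ(2/r − 1/a) = 4.904×10¹² × (4.251×10⁻⁷ − 3.015×10⁻⁷) = 6.059×10⁵ m²/s².
v = 778.4 m/s.

v ≈ 778 m/s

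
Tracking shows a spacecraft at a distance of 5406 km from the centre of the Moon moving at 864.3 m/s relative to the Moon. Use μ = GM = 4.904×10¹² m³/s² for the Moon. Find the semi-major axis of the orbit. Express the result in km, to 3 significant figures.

a ≈ 4590 km

r = 5.406×10⁶ m.
Specific orbital energy ε = v²/2 − μ/r = (864.3)²/2 − 4.904×10¹²/5.406×10⁶ = -5.336×10⁵ J/kg.
Since ε = −μ/(2a), a = −μ/(2ε) = 4.595×10⁶ m = 4594.9 km.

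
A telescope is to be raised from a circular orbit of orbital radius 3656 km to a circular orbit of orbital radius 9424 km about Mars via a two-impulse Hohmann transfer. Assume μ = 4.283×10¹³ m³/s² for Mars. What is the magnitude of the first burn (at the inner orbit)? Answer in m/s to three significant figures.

r₁ = 3656 km = 3.656×10⁶ m.
r₂ = 9424 km = 9.424×10⁶ m.
Transfer ellipse a_t = (r₁ + r₂)/2 = 6.540×10⁶ m.
At r₁: circular v_c1 = √(μ/r₁) = 3423 m/s; transfer-periapsis v_p = √[μ(2/r₁ − 1/a_t)] = 4109 m/s.
Δv₁ = v_p − v_c1 = 685.9 m/s.

Δv ≈ 686 m/s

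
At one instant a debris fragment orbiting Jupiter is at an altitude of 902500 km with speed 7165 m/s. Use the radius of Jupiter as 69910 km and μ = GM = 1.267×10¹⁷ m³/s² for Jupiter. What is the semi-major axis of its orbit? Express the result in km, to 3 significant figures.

r = 69910 + 902500 = 9.7241×10⁵ km = 9.724×10⁸ m.
Vis-viva rearranged: 1/a = 2/r − v²/μ = 2.057×10⁻⁹ − 4.052×10⁻¹⁰ = 1.652×10⁻⁹ m⁻¹.
a = 6.055×10⁸ m = 6.0549×10⁵ km.

a ≈ 6.05×10⁵ km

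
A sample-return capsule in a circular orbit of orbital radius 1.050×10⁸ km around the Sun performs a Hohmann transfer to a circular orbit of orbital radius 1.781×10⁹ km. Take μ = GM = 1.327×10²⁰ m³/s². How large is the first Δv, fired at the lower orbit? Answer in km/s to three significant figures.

r₁ = 1.050×10⁸ km = 1.050×10¹¹ m.
r₂ = 1.781×10⁹ km = 1.781×10¹² m.
Transfer ellipse a_t = (r₁ + r₂)/2 = 9.430×10¹¹ m.
At r₁: circular v_c1 = √(μ/r₁) = 35550 m/s; transfer-perihelion v_p = √[μ(2/r₁ − 1/a_t)] = 48860 m/s.
Δv₁ = v_p − v_c1 = 13310 m/s.
= 13.31 km/s.

Δv ≈ 13.3 km/s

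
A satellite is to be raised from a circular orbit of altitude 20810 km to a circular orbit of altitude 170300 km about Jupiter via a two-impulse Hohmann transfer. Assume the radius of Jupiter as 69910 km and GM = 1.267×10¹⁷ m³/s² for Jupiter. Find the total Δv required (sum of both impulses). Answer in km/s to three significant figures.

r₁ = 69910 + 20810 = 90720 km = 9.0720×10⁷ m.
r₂ = 69910 + 170300 = 240210 km = 2.4021×10⁸ m.
Transfer ellipse a_t = (r₁ + r₂)/2 = 1.655×10⁸ m.
At r₁: circular v_c1 = √(μ/r₁) = 37370 m/s; transfer-perijove v_p = √[μ(2/r₁ − 1/a_t)] = 45030 m/s.
Δv₁ = v_p − v_c1 = 7656 m/s.
At r₂: circular v_c2 = √(μ/r₂) = 22970 m/s; transfer-apojove v_a = √[μ(2/r₂ − 1/a_t)] = 17010 m/s.
Δv₂ = v_c2 − v_a = 5961 m/s.
Total Δv = Δv₁ + Δv₂ = 13620 m/s = 13.62 km/s.

Δv_total ≈ 13.6 km/s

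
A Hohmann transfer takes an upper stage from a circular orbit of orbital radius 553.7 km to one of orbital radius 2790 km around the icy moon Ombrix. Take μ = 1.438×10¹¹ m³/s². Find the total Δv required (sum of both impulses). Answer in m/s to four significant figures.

r₁ = 553.7 km = 5.537×10⁵ m.
r₂ = 2790 km = 2.790×10⁶ m.
Transfer ellipse a_t = (r₁ + r₂)/2 = 1.672×10⁶ m.
At r₁: circular v_c1 = √(μ/r₁) = 509.6 m/s; transfer-periapsis v_p = √[μ(2/r₁ − 1/a_t)] = 658.3 m/s.
Δv₁ = v_p − v_c1 = 148.7 m/s.
At r₂: circular v_c2 = √(μ/r₂) = 227.0 m/s; transfer-apoapsis v_a = √[μ(2/r₂ − 1/a_t)] = 130.7 m/s.
Δv₂ = v_c2 − v_a = 96.37 m/s.
Total Δv = Δv₁ + Δv₂ = 245.1 m/s.

Δv_total ≈ 245.1 m/s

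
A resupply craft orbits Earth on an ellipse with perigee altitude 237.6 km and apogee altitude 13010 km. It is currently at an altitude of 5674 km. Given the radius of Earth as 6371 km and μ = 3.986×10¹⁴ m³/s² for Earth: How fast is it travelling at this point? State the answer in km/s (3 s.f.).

v ≈ 5.96 km/s

r_p = 6371 + 237.6 = 6608.6 km = 6.6086×10⁶ m.
r_a = 6371 + 13010 = 19381 km = 1.9381×10⁷ m.
r = 6371 + 5674 = 12045 km = 1.204×10⁷ m.
Semi-major axis a = (r_p + r_a)/2 = 12995 km = 1.299×10⁷ m.
Vis-viva: v² = μ(2/r − 1/a) = 3.986×10¹⁴ × (1.660×10⁻⁷ − 7.695×10⁻⁸) = 3.551×10⁷ m²/s².
v = 5959 m/s = 5.959 km/s.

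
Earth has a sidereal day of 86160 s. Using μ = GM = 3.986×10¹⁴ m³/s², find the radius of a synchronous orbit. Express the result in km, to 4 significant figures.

r_sync ≈ 42160 km

A synchronous orbit has period T, so by Kepler's third law a = (μT²/4π²)^(1/3).
μT²/4π² = 3.986×10¹⁴ × (8.616×10⁴)² / 39.48 = 7.495×10²² m³.
a = 4.216×10⁷ m = 42163 km.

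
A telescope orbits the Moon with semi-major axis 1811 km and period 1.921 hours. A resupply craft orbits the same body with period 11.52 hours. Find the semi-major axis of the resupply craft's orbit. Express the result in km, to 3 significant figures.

a₂ ≈ 5980 km

Kepler's third law: a³ ∝ T², so a₂ = a₁ (T₂/T₁)^(2/3).
T₂/T₁ = 5.997, (T₂/T₁)^(2/3) = 3.301.
a₂ = 1811 × 3.301 = 5978 km.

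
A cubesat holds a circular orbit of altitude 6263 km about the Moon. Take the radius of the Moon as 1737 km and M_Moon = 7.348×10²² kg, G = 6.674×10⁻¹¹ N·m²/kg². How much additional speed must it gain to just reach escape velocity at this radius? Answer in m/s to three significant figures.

μ = GM = 6.674×10⁻¹¹ × 7.348×10²² = 4.904×10¹² m³/s².
r = 1737 + 6263 = 8000.0 km = 8.0000×10⁶ m.
Circular speed v_c = √(μ/r) = 782.9 m/s.
Escape speed v_esc = √(2μ/r) = √2 × v_c = 1107 m/s.
Δv = v_esc − v_c = 324.3 m/s.

Δv ≈ 324 m/s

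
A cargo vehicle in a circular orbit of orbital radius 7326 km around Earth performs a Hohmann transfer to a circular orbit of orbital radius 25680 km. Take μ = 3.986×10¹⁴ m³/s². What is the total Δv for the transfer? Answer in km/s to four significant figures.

r₁ = 7326 km = 7.326×10⁶ m.
r₂ = 25680 km = 2.568×10⁷ m.
Transfer ellipse a_t = (r₁ + r₂)/2 = 1.650×10⁷ m.
At r₁: circular v_c1 = √(μ/r₁) = 7376 m/s; transfer-perigee v_p = √[μ(2/r₁ − 1/a_t)] = 9201 m/s.
Δv₁ = v_p − v_c1 = 1825 m/s.
At r₂: circular v_c2 = √(μ/r₂) = 3940 m/s; transfer-apogee v_a = √[μ(2/r₂ − 1/a_t)] = 2625 m/s.
Δv₂ = v_c2 − v_a = 1315 m/s.
Total Δv = Δv₁ + Δv₂ = 3140 m/s = 3.140 km/s.

Δv_total ≈ 3.140 km/s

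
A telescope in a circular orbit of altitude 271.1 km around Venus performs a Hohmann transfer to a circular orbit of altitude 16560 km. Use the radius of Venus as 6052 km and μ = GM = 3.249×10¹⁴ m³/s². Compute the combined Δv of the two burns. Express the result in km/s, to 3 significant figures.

Δv_total ≈ 3.08 km/s

r₁ = 6052 + 271.1 = 6323.1 km = 6.3231×10⁶ m.
r₂ = 6052 + 16560 = 22612 km = 2.2612×10⁷ m.
Transfer ellipse a_t = (r₁ + r₂)/2 = 1.447×10⁷ m.
At r₁: circular v_c1 = √(μ/r₁) = 7168 m/s; transfer-periapsis v_p = √[μ(2/r₁ − 1/a_t)] = 8962 m/s.
Δv₁ = v_p − v_c1 = 1793 m/s.
At r₂: circular v_c2 = √(μ/r₂) = 3791 m/s; transfer-apoapsis v_a = √[μ(2/r₂ − 1/a_t)] = 2506 m/s.
Δv₂ = v_c2 − v_a = 1285 m/s.
Total Δv = Δv₁ + Δv₂ = 3078 m/s = 3.078 km/s.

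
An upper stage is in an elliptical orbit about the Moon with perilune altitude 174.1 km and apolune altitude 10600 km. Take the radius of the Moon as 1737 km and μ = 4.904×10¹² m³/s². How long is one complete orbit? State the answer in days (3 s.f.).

T ≈ 0.624 days

r_p = 1737 + 174.1 = 1911.1 km = 1.9111×10⁶ m.
r_a = 1737 + 10600 = 12337 km = 1.2337×10⁷ m.
Semi-major axis a = (r_p + r_a)/2 = (1911.1 + 12337)/2 = 7124.1 km = 7.124×10⁶ m.
By Kepler's third law T = 2π√(a³/μ) = 2π × 8.586×10³ = 5.395×10⁴ s.
= 0.6244 days.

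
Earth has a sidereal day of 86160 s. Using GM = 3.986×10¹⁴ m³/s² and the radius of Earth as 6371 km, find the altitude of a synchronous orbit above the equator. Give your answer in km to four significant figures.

A synchronous orbit has period T, so by Kepler's third law a = (μT²/4π²)^(1/3).
μT²/4π² = 3.986×10¹⁴ × (8.616×10⁴)² / 39.48 = 7.495×10²² m³.
a = 4.216×10⁷ m = 42163 km.
Altitude h = a − R = 42163 − 6371 = 35792 km.

h_sync ≈ 35790 km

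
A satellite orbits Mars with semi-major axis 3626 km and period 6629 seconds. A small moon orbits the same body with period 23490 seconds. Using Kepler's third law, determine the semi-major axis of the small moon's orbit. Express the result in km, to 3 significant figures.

Kepler's third law: a³ ∝ T², so a₂ = a₁ (T₂/T₁)^(2/3).
T₂/T₁ = 3.544, (T₂/T₁)^(2/3) = 2.324.
a₂ = 3626 × 2.324 = 8428 km.

a₂ ≈ 8430 km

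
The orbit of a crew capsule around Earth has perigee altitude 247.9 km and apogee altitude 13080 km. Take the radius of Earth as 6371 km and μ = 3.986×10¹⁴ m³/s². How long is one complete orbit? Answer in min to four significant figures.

r_p = 6371 + 247.9 = 6618.9 km = 6.6189×10⁶ m.
r_a = 6371 + 13080 = 19451 km = 1.9451×10⁷ m.
Semi-major axis a = (r_p + r_a)/2 = (6618.9 + 19451)/2 = 13035 km = 1.303×10⁷ m.
By Kepler's third law T = 2π√(a³/μ) = 2π × 2.357×10³ = 1.481×10⁴ s.
= 246.8 min.

T ≈ 246.8 min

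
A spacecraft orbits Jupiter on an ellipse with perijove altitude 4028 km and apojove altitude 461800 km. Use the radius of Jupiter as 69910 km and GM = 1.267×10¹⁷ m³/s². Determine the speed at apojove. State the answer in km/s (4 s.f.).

v ≈ 7.628 km/s

r_p = 69910 + 4028 = 73938 km = 7.3938×10⁷ m.
r_a = 69910 + 461800 = 531710 km = 5.3171×10⁸ m.
Semi-major axis a = (r_p + r_a)/2 = 3.0282×10⁵ km = 3.028×10⁸ m.
Vis-viva: v² = μ(2/r − 1/a) = 1.267×10¹⁷ × (3.761×10⁻⁹ − 3.302×10⁻⁹) = 5.818×10⁷ m²/s².
v = 7628 m/s = 7.628 km/s.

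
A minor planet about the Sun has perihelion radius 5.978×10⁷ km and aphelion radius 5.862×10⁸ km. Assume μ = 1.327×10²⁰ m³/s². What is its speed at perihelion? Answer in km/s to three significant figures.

v ≈ 63.5 km/s

Semi-major axis a = (r_p + r_a)/2 = 3.2299×10⁸ km = 3.230×10¹¹ m.
Vis-viva: v² = μ(2/r − 1/a) = 1.327×10²⁰ × (3.346×10⁻¹¹ − 3.096×10⁻¹²) = 4.029×10⁹ m²/s².
v = 63470 m/s = 63.47 km/s.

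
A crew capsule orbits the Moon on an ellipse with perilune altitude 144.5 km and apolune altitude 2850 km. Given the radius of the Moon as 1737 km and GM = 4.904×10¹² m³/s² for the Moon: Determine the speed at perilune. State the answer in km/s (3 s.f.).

r_p = 1737 + 144.5 = 1881.5 km = 1.8815×10⁶ m.
r_a = 1737 + 2850 = 4587.0 km = 4.5870×10⁶ m.
Semi-major axis a = (r_p + r_a)/2 = 3234.2 km = 3.234×10⁶ m.
Vis-viva: v² = μ(2/r − 1/a) = 4.904×10¹² × (1.063×10⁻⁶ − 3.092×10⁻⁷) = 3.697×10⁶ m²/s².
v = 1923 m/s = 1.923 km/s.

v ≈ 1.92 km/s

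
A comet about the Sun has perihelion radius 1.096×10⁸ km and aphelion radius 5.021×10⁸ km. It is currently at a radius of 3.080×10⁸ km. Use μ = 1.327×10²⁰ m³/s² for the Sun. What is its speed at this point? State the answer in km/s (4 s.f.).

v ≈ 20.68 km/s

Semi-major axis a = (r_p + r_a)/2 = 3.0585×10⁸ km = 3.058×10¹¹ m.
Vis-viva: v² = μ(2/r − 1/a) = 1.327×10²⁰ × (6.494×10⁻¹² − 3.270×10⁻¹²) = 4.278×10⁸ m²/s².
v = 20680 m/s = 20.68 km/s.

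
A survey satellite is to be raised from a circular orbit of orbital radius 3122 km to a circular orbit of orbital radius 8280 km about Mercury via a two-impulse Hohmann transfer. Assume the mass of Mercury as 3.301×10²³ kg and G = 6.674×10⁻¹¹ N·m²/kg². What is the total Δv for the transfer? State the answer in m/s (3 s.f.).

Δv_total ≈ 969 m/s

μ = GM = 6.674×10⁻¹¹ × 3.301×10²³ = 2.203×10¹³ m³/s².
r₁ = 3122 km = 3.122×10⁶ m.
r₂ = 8280 km = 8.280×10⁶ m.
Transfer ellipse a_t = (r₁ + r₂)/2 = 5.701×10⁶ m.
At r₁: circular v_c1 = √(μ/r₁) = 2656 m/s; transfer-periherm v_p = √[μ(2/r₁ − 1/a_t)] = 3201 m/s.
Δv₁ = v_p − v_c1 = 545.0 m/s.
At r₂: circular v_c2 = √(μ/r₂) = 1631 m/s; transfer-apoherm v_a = √[μ(2/r₂ − 1/a_t)] = 1207 m/s.
Δv₂ = v_c2 − v_a = 424.1 m/s.
Total Δv = Δv₁ + Δv₂ = 969.0 m/s.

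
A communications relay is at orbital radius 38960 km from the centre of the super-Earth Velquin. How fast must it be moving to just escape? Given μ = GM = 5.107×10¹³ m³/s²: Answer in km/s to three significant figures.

r = 38960 km = 3.896×10⁷ m.
Escape speed v_esc = √(2μ/r) = √(2 × 5.107×10¹³ / 3.896×10⁷) = √(2.622×10⁶) = 1619 m/s.
= 1.619 km/s.

v_esc ≈ 1.62 km/s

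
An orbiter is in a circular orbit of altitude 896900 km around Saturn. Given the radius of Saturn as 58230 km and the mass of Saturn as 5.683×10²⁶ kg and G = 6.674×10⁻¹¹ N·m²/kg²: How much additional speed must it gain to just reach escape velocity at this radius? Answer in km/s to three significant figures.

μ = GM = 6.674×10⁻¹¹ × 5.683×10²⁶ = 3.793×10¹⁶ m³/s².
r = 58230 + 896900 = 955130 km = 9.5513×10⁸ m.
Circular speed v_c = √(μ/r) = 6302 m/s.
Escape speed v_esc = √(2μ/r) = √2 × v_c = 8912 m/s.
Δv = v_esc − v_c = 2610 m/s = 2.610 km/s.

Δv ≈ 2.61 km/s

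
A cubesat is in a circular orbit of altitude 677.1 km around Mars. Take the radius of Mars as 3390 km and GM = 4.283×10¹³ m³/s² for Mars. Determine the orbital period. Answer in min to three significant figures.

r = 3390 + 677.1 = 4067.1 km = 4.0671×10⁶ m.
Kepler's third law: T = 2π√(r³/μ) = 2π√((4.067×10⁶)³ / 4.283×10¹³).
r³/μ = 1.571×10⁶ s², so T = 2π × 1.253×10³ = 7.875×10³ s.
Converting: 7.875×10³ s ÷ 60.00 = 131.2 min.

T ≈ 131 min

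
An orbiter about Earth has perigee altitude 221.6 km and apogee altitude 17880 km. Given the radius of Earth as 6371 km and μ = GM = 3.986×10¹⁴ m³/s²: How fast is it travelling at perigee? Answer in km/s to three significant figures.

v ≈ 9.75 km/s

r_p = 6371 + 221.6 = 6592.6 km = 6.5926×10⁶ m.
r_a = 6371 + 17880 = 24251 km = 2.4251×10⁷ m.
Semi-major axis a = (r_p + r_a)/2 = 15422 km = 1.542×10⁷ m.
Vis-viva: v² = μ(2/r − 1/a) = 3.986×10¹⁴ × (3.034×10⁻⁷ − 6.484×10⁻⁸) = 9.508×10⁷ m²/s².
v = 9751 m/s = 9.751 km/s.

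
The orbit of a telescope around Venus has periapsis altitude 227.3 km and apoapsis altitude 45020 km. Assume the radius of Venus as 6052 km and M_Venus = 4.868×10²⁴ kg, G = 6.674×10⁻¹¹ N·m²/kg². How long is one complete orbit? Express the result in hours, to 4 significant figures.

μ = GM = 6.674×10⁻¹¹ × 4.868×10²⁴ = 3.249×10¹⁴ m³/s².
r_p = 6052 + 227.3 = 6279.3 km = 6.2793×10⁶ m.
r_a = 6052 + 45020 = 51072 km = 5.1072×10⁷ m.
Semi-major axis a = (r_p + r_a)/2 = (6279.3 + 51072)/2 = 28676 km = 2.868×10⁷ m.
By Kepler's third law T = 2π√(a³/μ) = 2π × 8.519×10³ = 5.353×10⁴ s.
= 14.87 hours.

T ≈ 14.87 hours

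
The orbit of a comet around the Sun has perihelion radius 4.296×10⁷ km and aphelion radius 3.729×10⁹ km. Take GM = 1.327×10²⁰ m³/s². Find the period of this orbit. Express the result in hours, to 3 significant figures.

Semi-major axis a = (r_p + r_a)/2 = (4.2960×10⁷ + 3.7290×10⁹)/2 = 1.8860×10⁹ km = 1.886×10¹² m.
By Kepler's third law T = 2π√(a³/μ) = 2π × 2.248×10⁸ = 1.413×10⁹ s.
= 3.924×10⁵ hours.

T ≈ 392000 hours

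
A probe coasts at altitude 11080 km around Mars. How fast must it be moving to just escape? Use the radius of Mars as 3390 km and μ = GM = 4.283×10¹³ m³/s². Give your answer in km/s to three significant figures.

r = 3390 + 11080 = 14470 km = 1.4470×10⁷ m.
Escape speed v_esc = √(2μ/r) = √(2 × 4.283×10¹³ / 1.447×10⁷) = √(5.920×10⁶) = 2433 m/s.
= 2.433 km/s.

v_esc ≈ 2.43 km/s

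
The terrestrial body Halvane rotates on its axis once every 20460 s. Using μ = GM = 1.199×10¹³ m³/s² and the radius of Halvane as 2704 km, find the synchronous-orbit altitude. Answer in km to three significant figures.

h_sync ≈ 2320 km

A synchronous orbit has period T, so by Kepler's third law a = (μT²/4π²)^(1/3).
μT²/4π² = 1.199×10¹³ × (2.046×10⁴)² / 39.48 = 1.271×10²⁰ m³.
a = 5.028×10⁶ m = 5028.3 km.
Altitude h = a − R = 5028.3 − 2704 = 2324.3 km.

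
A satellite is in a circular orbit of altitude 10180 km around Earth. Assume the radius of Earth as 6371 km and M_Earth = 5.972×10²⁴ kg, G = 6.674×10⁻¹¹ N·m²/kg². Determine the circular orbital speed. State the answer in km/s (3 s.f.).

v ≈ 4.91 km/s

μ = GM = 6.674×10⁻¹¹ × 5.972×10²⁴ = 3.986×10¹⁴ m³/s².
r = 6371 + 10180 = 16551 km = 1.6551×10⁷ m.
For a circular orbit v = √(μ/r) = √(3.986×10¹⁴ / 1.655×10⁷) = √(2.408×10⁷) = 4907 m/s.
That is 4.907 km/s.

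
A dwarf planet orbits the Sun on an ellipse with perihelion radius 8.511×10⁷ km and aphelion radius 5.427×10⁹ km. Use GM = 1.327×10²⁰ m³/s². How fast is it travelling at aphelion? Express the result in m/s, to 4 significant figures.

Semi-major axis a = (r_p + r_a)/2 = 2.7561×10⁹ km = 2.756×10¹² m.
Vis-viva: v² = μ(2/r − 1/a) = 1.327×10²⁰ × (3.685×10⁻¹³ − 3.628×10⁻¹³) = 7.551×10⁵ m²/s².
v = 869.0 m/s.

v ≈ 869.0 m/s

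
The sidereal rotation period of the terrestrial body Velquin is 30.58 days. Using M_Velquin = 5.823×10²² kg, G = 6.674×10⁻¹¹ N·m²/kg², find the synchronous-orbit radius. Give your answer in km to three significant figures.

r_sync ≈ 88200 km

μ = GM = 6.674×10⁻¹¹ × 5.823×10²² = 3.886×10¹² m³/s².
T = 30.58 days = 2.642×10⁶ s.
A synchronous orbit has period T, so by Kepler's third law a = (μT²/4π²)^(1/3).
μT²/4π² = 3.886×10¹² × (2.642×10⁶)² / 39.48 = 6.872×10²³ m³.
a = 8.825×10⁷ m = 88245 km.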